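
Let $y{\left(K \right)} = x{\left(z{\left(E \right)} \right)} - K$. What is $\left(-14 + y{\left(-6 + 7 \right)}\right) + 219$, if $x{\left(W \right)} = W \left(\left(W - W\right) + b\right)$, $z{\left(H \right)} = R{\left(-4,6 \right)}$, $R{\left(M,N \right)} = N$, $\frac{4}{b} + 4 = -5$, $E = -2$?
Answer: $\frac{604}{3} \approx 201.33$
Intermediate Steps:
$b = - \frac{4}{9}$ ($b = \frac{4}{-4 - 5} = \frac{4}{-9} = 4 \left(- \frac{1}{9}\right) = - \frac{4}{9} \approx -0.44444$)
$z{\left(H \right)} = 6$
$x{\left(W \right)} = - \frac{4 W}{9}$ ($x{\left(W \right)} = W \left(\left(W - W\right) - \frac{4}{9}\right) = W \left(0 - \frac{4}{9}\right) = W \left(- \frac{4}{9}\right) = - \frac{4 W}{9}$)
$y{\left(K \right)} = - \frac{8}{3} - K$ ($y{\left(K \right)} = \left(- \frac{4}{9}\right) 6 - K = - \frac{8}{3} - K$)
$\left(-14 + y{\left(-6 + 7 \right)}\right) + 219 = \left(-14 - \frac{11}{3}\right) + 219 = - \frac{53}{3} + 219 = \frac{604}{3}$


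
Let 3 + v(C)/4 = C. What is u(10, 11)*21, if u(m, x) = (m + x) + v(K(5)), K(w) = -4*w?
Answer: -1491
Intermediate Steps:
v(C) = -12 + 4*C
u(m, x) = -92 + m + x (u(m, x) = (m + x) + (-12 + 4*(-4*5)) = (m + x) + (-12 + 4*(-20)) = (m + x) + (-12 - 80) = (m + x) - 92 = -92 + m + x)
u(10, 11)*21 = (-92 + 10 + 11)*21 = -71*21 = -1491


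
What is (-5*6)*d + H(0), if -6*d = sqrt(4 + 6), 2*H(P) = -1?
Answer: -1/2 + 5*sqrt(10) ≈ 15.311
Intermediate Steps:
H(P) = -1/2 (H(P) = (1/2)*(-1) = -1/2)
d = -sqrt(10)/6 (d = -sqrt(4 + 6)/6 = -sqrt(10)/6 ≈ -0.52705)
(-5*6)*d + H(0) = (-5*6)*(-sqrt(10)/6) - 1/2 = -(-5)*sqrt(10) - 1/2 = 5*sqrt(10) - 1/2 = -1/2 + 5*sqrt(10)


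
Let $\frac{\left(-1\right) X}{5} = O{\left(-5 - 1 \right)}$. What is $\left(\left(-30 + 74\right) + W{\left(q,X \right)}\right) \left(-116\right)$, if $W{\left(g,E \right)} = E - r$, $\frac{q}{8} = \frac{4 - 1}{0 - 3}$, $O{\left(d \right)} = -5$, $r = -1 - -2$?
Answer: $-7888$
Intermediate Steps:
$r = 1$ ($r = -1 + 2 = 1$)
$X = 25$ ($X = \left(-5\right) \left(-5\right) = 25$)
$q = -8$ ($q = 8 \frac{4 - 1}{0 - 3} = 8 \frac{3}{-3} = 8 \cdot 3 \left(- \frac{1}{3}\right) = 8 \left(-1\right) = -8$)
$W{\left(g,E \right)} = -1 + E$ ($W{\left(g,E \right)} = E - 1 = -1 + E$)
$\left(\left(-30 + 74\right) + W{\left(q,X \right)}\right) \left(-116\right) = \left(\left(-30 + 74\right) + \left(-1 + 25\right)\right) \left(-116\right) = \left(44 + 24\right) \left(-116\right) = 68 \left(-116\right) = -7888$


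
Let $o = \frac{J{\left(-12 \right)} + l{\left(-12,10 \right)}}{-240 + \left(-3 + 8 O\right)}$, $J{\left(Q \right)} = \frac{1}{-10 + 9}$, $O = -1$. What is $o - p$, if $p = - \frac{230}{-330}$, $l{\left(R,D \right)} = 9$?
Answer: $- \frac{6037}{8283} \approx -0.72884$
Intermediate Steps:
$J{\left(Q \right)} = -1$ ($J{\left(Q \right)} = \frac{1}{-1} = -1$)
$p = \frac{23}{33}$ ($p = \left(-230\right) \left(- \frac{1}{330}\right) = \frac{23}{33} \approx 0.69697$)
$o = - \frac{8}{251}$ ($o = \frac{-1 + 9}{-240 + \left(-3 + 8 \left(-1\right)\right)} = \frac{8}{-240 - 11} = \frac{8}{-251} = 8 \left(- \frac{1}{251}\right) = - \frac{8}{251} \approx -0.031873$)
$o - p = - \frac{8}{251} - \frac{23}{33} = - \frac{6037}{8283}$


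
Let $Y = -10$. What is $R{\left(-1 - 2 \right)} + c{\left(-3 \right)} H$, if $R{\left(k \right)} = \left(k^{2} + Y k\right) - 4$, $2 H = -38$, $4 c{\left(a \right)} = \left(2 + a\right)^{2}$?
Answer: $\frac{121}{4} \approx 30.25$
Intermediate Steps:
$c{\left(a \right)} = \frac{\left(2 + a\right)^{2}}{4}$
$H = -19$ ($H = \frac{1}{2} \left(-38\right) = -19$)
$R{\left(k \right)} = -4 + k^{2} - 10 k$ ($R{\left(k \right)} = \left(k^{2} - 10 k\right) - 4 = -4 + k^{2} - 10 k$)
$R{\left(-1 - 2 \right)} + c{\left(-3 \right)} H = \left(-4 + \left(-1 - 2\right)^{2} - 10 \left(-1 - 2\right)\right) + \frac{\left(2 - 3\right)^{2}}{4} \left(-19\right) = \left(-4 + \left(-3\right)^{2} - -30\right) + \frac{\left(-1\right)^{2}}{4} \left(-19\right) = \left(-4 + 9 + 30\right) + \frac{1}{4} \cdot 1 \left(-19\right) = 35 + \frac{1}{4} \left(-19\right) = 35 - \frac{19}{4} = \frac{121}{4}$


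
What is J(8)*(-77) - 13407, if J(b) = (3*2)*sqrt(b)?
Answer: -13407 - 924*sqrt(2) ≈ -14714.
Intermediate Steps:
J(b) = 6*sqrt(b)
J(8)*(-77) - 13407 = (6*sqrt(8))*(-77) - 13407 = (6*(2*sqrt(2)))*(-77) - 13407 = (12*sqrt(2))*(-77) - 13407 = -924*sqrt(2) - 13407 = -13407 - 924*sqrt(2)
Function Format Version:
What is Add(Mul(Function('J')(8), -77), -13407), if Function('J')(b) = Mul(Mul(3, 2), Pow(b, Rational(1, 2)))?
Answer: Add(-13407, Mul(-924, Pow(2, Rational(1, 2)))) ≈ -14714.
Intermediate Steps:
Function('J')(b) = Mul(6, Pow(b, Rational(1, 2)))
Add(Mul(Function('J')(8), -77), -13407) = Add(Mul(Mul(6, Pow(8, Rational(1, 2))), -77), -13407) = Add(Mul(Mul(6, Mul(2, Pow(2, Rational(1, 2)))), -77), -13407) = Add(Mul(Mul(12, Pow(2, Rational(1, 2))), -77), -13407) = Add(Mul(-924, Pow(2, Rational(1, 2))), -13407) = Add(-13407, Mul(-924, Pow(2, Rational(1, 2))))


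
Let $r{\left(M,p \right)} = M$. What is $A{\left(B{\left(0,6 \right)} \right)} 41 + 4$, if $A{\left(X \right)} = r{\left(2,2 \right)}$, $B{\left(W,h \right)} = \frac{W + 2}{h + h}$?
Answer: $86$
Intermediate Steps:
$B{\left(W,h \right)} = \frac{2 + W}{2 h}$
$A{\left(X \right)} = 2$
$A{\left(B{\left(0,6 \right)} \right)} 41 + 4 = 2 \cdot 41 + 4 = 82 + 4 = 86$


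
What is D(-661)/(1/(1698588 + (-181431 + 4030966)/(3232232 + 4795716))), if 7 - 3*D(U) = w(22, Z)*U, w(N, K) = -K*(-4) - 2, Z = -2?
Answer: -30013232151296759/8027948 ≈ -3.7386e+9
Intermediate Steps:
w(N, K) = -2 + 4*K (w(N, K) = 4*K - 2 = -2 + 4*K)
D(U) = 7/3 + 10*U/3 (D(U) = 7/3 - (-2 + 4*(-2))*U/3 = 7/3 - (-2 - 8)*U/3 = 7/3 - (-10)*U/3 = 7/3 + 10*U/3)
D(-661)/(1/(1698588 + (-181431 + 4030966)/(3232232 + 4795716))) = (7/3 + (10/3)*(-661))/(1/(1698588 + (-181431 + 4030966)/(3232232 + 4795716))) = (7/3 - 6610/3)/(1/(1698588 + 3849535/8027948)) = -2201/(1/(1698588 + 3849535*(1/8027948))) = -2201/(1/(1698588 + 3849535/8027948)) = -2201/(1/(13636179986959/8027948)) = -2201/8027948/13636179986959 = -2201*13636179986959/8027948 = -30013232151296759/8027948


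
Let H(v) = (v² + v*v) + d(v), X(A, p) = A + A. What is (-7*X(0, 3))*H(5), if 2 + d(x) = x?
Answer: 0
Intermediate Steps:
X(A, p) = 2*A
d(x) = -2 + x
H(v) = -2 + v + 2*v² (H(v) = (v² + v*v) + (-2 + v) = (v² + v²) + (-2 + v) = 2*v² + (-2 + v) = -2 + v + 2*v²)
(-7*X(0, 3))*H(5) = (-14*0)*(-2 + 5 + 2*5²) = (-7*0)*(-2 + 5 + 2*25) = 0*(-2 + 5 + 50) = 0*53 = 0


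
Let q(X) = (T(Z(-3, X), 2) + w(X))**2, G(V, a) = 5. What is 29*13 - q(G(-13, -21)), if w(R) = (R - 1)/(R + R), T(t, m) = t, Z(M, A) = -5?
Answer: 8896/25 ≈ 355.84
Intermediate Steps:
w(R) = (-1 + R)/(2*R) (w(R) = (-1 + R)/((2*R)) = (-1 + R)*(1/(2*R)) = (-1 + R)/(2*R))
q(X) = (-5 + (-1 + X)/(2*X))**2
29*13 - q(G(-13, -21)) = 29*13 - (1 + 9*5)**2/(4*5**2) = 377 - (1 + 45)**2/(4*25) = 377 - 46**2/(4*25) = 377 - 2116/(4*25) = 377 - 1*529/25 = 377 - 529/25 = 8896/25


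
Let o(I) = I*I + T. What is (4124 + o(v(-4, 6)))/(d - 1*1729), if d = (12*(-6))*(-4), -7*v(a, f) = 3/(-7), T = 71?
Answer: -10072204/3459841 ≈ -2.9112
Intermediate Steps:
v(a, f) = 3/49 (v(a, f) = -3/(7*(-7)) = -3*(-1)/(7*7) = -1/7*(-3/7) = 3/49)
o(I) = 71 + I**2 (o(I) = I*I + 71 = I**2 + 71 = 71 + I**2)
d = 288 (d = -72*(-4) = 288)
(4124 + o(v(-4, 6)))/(d - 1*1729) = (4124 + (71 + (3/49)**2))/(288 - 1*1729) = (4124 + (71 + 9/2401))/(288 - 1729) = (4124 + 170480/2401)/(-1441) = (10072204/2401)*(-1/1441) = -10072204/3459841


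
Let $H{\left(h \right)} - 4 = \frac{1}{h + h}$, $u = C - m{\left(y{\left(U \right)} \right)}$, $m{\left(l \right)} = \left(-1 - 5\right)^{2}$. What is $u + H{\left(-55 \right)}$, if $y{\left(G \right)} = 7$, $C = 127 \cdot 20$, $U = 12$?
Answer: $\frac{275879}{110} \approx 2508.0$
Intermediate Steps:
$C = 2540$
$m{\left(l \right)} = 36$ ($m{\left(l \right)} = \left(-1 - 5\right)^{2} = \left(-6\right)^{2} = 36$)
$u = 2504$ ($u = 2540 - 36 = 2504$)
$H{\left(h \right)} = 4 + \frac{1}{2 h}$ ($H{\left(h \right)} = 4 + \frac{1}{h + h} = 4 + \frac{1}{2 h}$)
$u + H{\left(-55 \right)} = 2504 + \left(4 + \frac{1}{2 \left(-55\right)}\right) = 2504 + \left(4 + \frac{1}{2} \left(- \frac{1}{55}\right)\right) = 2504 + \left(4 - \frac{1}{110}\right) = 2504 + \frac{439}{110} = \frac{275879}{110}$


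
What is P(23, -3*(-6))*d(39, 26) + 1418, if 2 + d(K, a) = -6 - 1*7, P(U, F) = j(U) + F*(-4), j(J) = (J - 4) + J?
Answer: 1868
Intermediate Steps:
j(J) = -4 + 2*J (j(J) = (-4 + J) + J = -4 + 2*J)
P(U, F) = -4 - 4*F + 2*U (P(U, F) = (-4 + 2*U) + F*(-4) = (-4 + 2*U) - 4*F = -4 - 4*F + 2*U)
d(K, a) = -15 (d(K, a) = -2 + (-6 - 1*7) = -2 + (-6 - 7) = -2 - 13 = -15)
P(23, -3*(-6))*d(39, 26) + 1418 = (-4 - (-12)*(-6) + 2*23)*(-15) + 1418 = (-4 - 4*18 + 46)*(-15) + 1418 = (-4 - 72 + 46)*(-15) + 1418 = -30*(-15) + 1418 = 450 + 1418 = 1868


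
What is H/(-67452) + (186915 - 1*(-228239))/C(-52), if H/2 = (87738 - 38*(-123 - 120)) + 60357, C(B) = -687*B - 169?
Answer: 2802550403/399709310 ≈ 7.0115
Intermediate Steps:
C(B) = -169 - 687*B
H = 314658 (H = 2*((87738 - 38*(-123 - 120)) + 60357) = 2*((87738 - 38*(-243)) + 60357) = 2*((87738 + 9234) + 60357) = 2*(96972 + 60357) = 2*157329 = 314658)
H/(-67452) + (186915 - 1*(-228239))/C(-52) = 314658/(-67452) + (186915 - 1*(-228239))/(-169 - 687*(-52)) = 314658*(-1/67452) + (186915 + 228239)/(-169 + 35724) = -52443/11242 + 415154/35555 = 2802550403/399709310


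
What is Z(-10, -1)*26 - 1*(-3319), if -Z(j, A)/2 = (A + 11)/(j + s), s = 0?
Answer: 3371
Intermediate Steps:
Z(j, A) = -2*(11 + A)/j (Z(j, A) = -2*(A + 11)/(j + 0) = -2*(11 + A)/j)
Z(-10, -1)*26 - 1*(-3319) = (2*(-11 - 1*(-1))/(-10))*26 - 1*(-3319) = (2*(-⅒)*(-11 + 1))*26 + 3319 = (2*(-⅒)*(-10))*26 + 3319 = 2*26 + 3319 = 52 + 3319 = 3371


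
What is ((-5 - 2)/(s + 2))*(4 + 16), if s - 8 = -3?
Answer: -20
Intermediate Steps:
s = 5 (s = 8 - 3 = 5)
((-5 - 2)/(s + 2))*(4 + 16) = ((-5 - 2)/(5 + 2))*(4 + 16) = -7/7*20 = -7*1/7*20 = -1*20 = -20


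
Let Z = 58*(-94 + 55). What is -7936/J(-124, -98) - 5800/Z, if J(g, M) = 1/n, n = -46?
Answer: 14237284/39 ≈ 3.6506e+5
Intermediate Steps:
Z = -2262 (Z = 58*(-39) = -2262)
J(g, M) = -1/46 (J(g, M) = 1/(-46) = -1/46)
-7936/J(-124, -98) - 5800/Z = -7936/(-1/46) - 5800/(-2262) = -7936*(-46) - 5800*(-1/2262) = 365056 + 100/39 = 14237284/39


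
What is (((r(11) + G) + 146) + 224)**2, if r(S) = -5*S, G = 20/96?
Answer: 57229225/576 ≈ 99356.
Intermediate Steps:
G = 5/24 (G = 20*(1/96) = 5/24 ≈ 0.20833)
(((r(11) + G) + 146) + 224)**2 = (((-5*11 + 5/24) + 146) + 224)**2 = (((-55 + 5/24) + 146) + 224)**2 = ((-1315/24 + 146) + 224)**2 = (2189/24 + 224)**2 = (7565/24)**2 = 57229225/576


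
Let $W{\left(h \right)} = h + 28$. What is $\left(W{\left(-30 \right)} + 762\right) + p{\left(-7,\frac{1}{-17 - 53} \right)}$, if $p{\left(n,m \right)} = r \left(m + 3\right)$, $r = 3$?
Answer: $\frac{53827}{70} \approx 768.96$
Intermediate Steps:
$p{\left(n,m \right)} = 9 + 3 m$ ($p{\left(n,m \right)} = 3 \left(m + 3\right) = 3 \left(3 + m\right) = 9 + 3 m$)
$W{\left(h \right)} = 28 + h$
$\left(W{\left(-30 \right)} + 762\right) + p{\left(-7,\frac{1}{-17 - 53} \right)} = \left(\left(28 - 30\right) + 762\right) + \left(9 + \frac{3}{-17 - 53}\right) = \left(-2 + 762\right) + \left(9 + \frac{3}{-70}\right) = 760 + \left(9 + 3 \left(- \frac{1}{70}\right)\right) = 760 + \left(9 - \frac{3}{70}\right) = 760 + \frac{627}{70} = \frac{53827}{70}$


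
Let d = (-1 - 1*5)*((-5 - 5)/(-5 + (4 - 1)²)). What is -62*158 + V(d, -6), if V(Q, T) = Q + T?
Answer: -9787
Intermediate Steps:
d = 15 (d = (-1 - 5)*(-10/(-5 + 3²)) = -(-60)/(-5 + 9) = -(-60)/4 = -6*(-5/2) = 15)
-62*158 + V(d, -6) = -62*158 + (15 - 6) = -9796 + 9 = -9787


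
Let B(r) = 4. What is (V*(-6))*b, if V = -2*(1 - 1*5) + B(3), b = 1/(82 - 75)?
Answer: -72/7 ≈ -10.286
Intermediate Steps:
b = ⅐ (b = 1/7 = ⅐ ≈ 0.14286)
V = 12 (V = -2*(1 - 1*5) + 4 = -2*(1 - 5) + 4 = -2*(-4) + 4 = 8 + 4 = 12)
(V*(-6))*b = (12*(-6))*(⅐) = -72*⅐ = -72/7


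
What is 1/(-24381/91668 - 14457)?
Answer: -30556/441756219 ≈ -6.9169e-5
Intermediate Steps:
1/(-24381/91668 - 14457) = 1/(-24381*1/91668 - 14457) = 1/(-8127/30556 - 14457) = 1/(-441756219/30556) = -30556/441756219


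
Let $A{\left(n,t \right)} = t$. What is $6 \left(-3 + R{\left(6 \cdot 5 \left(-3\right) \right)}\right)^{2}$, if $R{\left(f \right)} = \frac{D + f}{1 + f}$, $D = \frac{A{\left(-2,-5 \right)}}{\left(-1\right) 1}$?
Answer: $\frac{198744}{7921} \approx 25.091$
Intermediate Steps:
$D = 5$ ($D = - \frac{5}{\left(-1\right) 1} = - \frac{5}{-1} = \left(-5\right) \left(-1\right) = 5$)
$R{\left(f \right)} = \frac{5 + f}{1 + f}$
$6 \left(-3 + R{\left(6 \cdot 5 \left(-3\right) \right)}\right)^{2} = 6 \left(-3 + \frac{5 + 6 \cdot 5 \left(-3\right)}{1 + 6 \cdot 5 \left(-3\right)}\right)^{2} = 6 \left(-3 + \frac{5 + 30 \left(-3\right)}{1 + 30 \left(-3\right)}\right)^{2} = 6 \left(-3 + \frac{5 - 90}{1 - 90}\right)^{2} = 6 \left(-3 + \frac{1}{-89} \left(-85\right)\right)^{2} = 6 \left(-3 - - \frac{85}{89}\right)^{2} = 6 \left(-3 + \frac{85}{89}\right)^{2} = 6 \left(- \frac{182}{89}\right)^{2} = 6 \cdot \frac{33124}{7921} = \frac{198744}{7921}$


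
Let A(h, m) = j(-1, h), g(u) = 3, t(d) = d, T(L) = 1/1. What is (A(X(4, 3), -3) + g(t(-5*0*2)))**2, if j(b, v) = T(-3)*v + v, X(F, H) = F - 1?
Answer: 81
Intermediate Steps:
X(F, H) = -1 + F
T(L) = 1
j(b, v) = 2*v (j(b, v) = 1*v + v = v + v = 2*v)
A(h, m) = 2*h
(A(X(4, 3), -3) + g(t(-5*0*2)))**2 = (2*(-1 + 4) + 3)**2 = (2*3 + 3)**2 = (6 + 3)**2 = 9**2 = 81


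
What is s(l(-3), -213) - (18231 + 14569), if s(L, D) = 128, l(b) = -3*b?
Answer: -32672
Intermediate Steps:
s(l(-3), -213) - (18231 + 14569) = 128 - (18231 + 14569) = 128 - 1*32800 = 128 - 32800 = -32672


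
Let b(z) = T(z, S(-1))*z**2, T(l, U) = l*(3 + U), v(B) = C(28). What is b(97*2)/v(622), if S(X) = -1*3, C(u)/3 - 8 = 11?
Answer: 0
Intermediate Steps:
C(u) = 57 (C(u) = 24 + 3*11 = 24 + 33 = 57)
v(B) = 57
S(X) = -3
b(z) = 0 (b(z) = (z*(3 - 3))*z**2 = (z*0)*z**2 = 0*z**2 = 0)
b(97*2)/v(622) = 0/57 = 0*(1/57) = 0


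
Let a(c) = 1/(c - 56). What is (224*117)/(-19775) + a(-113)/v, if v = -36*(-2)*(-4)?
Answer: -182225143/137498400 ≈ -1.3253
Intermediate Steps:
v = -288 (v = 72*(-4) = -288)
a(c) = 1/(-56 + c)
(224*117)/(-19775) + a(-113)/v = (224*117)/(-19775) + 1/(-56 - 113*(-288)) = 26208*(-1/19775) - 1/288/(-169) = -3744/2825 - 1/169*(-1/288) = -3744/2825 + 1/48672 = -182225143/137498400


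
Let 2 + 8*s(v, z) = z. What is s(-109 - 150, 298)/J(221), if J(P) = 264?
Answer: 37/264 ≈ 0.14015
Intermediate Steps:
s(v, z) = -1/4 + z/8
s(-109 - 150, 298)/J(221) = (-1/4 + (1/8)*298)/264 = (-1/4 + 149/4)*(1/264) = 37*(1/264) = 37/264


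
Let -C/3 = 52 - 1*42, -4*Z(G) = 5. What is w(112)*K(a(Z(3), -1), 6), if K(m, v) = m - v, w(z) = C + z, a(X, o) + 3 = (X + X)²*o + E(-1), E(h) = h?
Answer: -2665/2 ≈ -1332.5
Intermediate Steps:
Z(G) = -5/4 (Z(G) = -¼*5 = -5/4)
C = -30 (C = -3*(52 - 1*42) = -3*(52 - 42) = -3*10 = -30)
a(X, o) = -4 + 4*o*X² (a(X, o) = -3 + ((X + X)²*o - 1) = -3 + ((2*X)²*o - 1) = -3 + ((4*X²)*o - 1) = -3 + (4*o*X² - 1) = -3 + (-1 + 4*o*X²) = -4 + 4*o*X²)
w(z) = -30 + z
w(112)*K(a(Z(3), -1), 6) = (-30 + 112)*((-4 + 4*(-1)*(-5/4)²) - 1*6) = 82*((-4 + 4*(-1)*(25/16)) - 6) = 82*((-4 - 25/4) - 6) = 82*(-41/4 - 6) = 82*(-65/4) = -2665/2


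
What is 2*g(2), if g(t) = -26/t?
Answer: -26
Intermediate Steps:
2*g(2) = 2*(-26/2) = 2*(-26*1/2) = 2*(-13) = -26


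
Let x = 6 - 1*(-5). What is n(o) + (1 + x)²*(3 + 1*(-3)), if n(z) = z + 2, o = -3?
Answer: -1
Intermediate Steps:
x = 11 (x = 6 + 5 = 11)
n(z) = 2 + z
n(o) + (1 + x)²*(3 + 1*(-3)) = (2 - 3) + (1 + 11)²*(3 + 1*(-3)) = -1 + 12²*(3 - 3) = -1 + 144*0 = -1 + 0 = -1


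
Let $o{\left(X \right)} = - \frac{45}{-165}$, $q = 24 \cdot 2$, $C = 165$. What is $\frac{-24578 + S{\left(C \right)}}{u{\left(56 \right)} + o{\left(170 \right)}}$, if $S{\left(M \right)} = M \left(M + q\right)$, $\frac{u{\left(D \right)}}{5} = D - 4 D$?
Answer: $- \frac{116237}{9237} \approx -12.584$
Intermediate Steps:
$q = 48$
$u{\left(D \right)} = - 15 D$ ($u{\left(D \right)} = 5 \left(D - 4 D\right) = 5 \left(- 3 D\right) = - 15 D$)
$o{\left(X \right)} = \frac{3}{11}$ ($o{\left(X \right)} = \left(-45\right) \left(- \frac{1}{165}\right) = \frac{3}{11}$)
$S{\left(M \right)} = M \left(48 + M\right)$ ($S{\left(M \right)} = M \left(M + 48\right) = M \left(48 + M\right)$)
$\frac{-24578 + S{\left(C \right)}}{u{\left(56 \right)} + o{\left(170 \right)}} = \frac{-24578 + 165 \left(48 + 165\right)}{\left(-15\right) 56 + \frac{3}{11}} = \frac{-24578 + 165 \cdot 213}{-840 + \frac{3}{11}} = \frac{-24578 + 35145}{- \frac{9237}{11}} = 10567 \left(- \frac{11}{9237}\right) = - \frac{116237}{9237}$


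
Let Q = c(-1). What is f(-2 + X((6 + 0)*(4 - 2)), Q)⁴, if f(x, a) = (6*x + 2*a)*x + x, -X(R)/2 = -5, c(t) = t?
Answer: 19987173376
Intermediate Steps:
X(R) = 10 (X(R) = -2*(-5) = 10)
Q = -1
f(x, a) = x + x*(2*a + 6*x) (f(x, a) = (2*a + 6*x)*x + x = x*(2*a + 6*x) + x = x + x*(2*a + 6*x))
f(-2 + X((6 + 0)*(4 - 2)), Q)⁴ = ((-2 + 10)*(1 + 2*(-1) + 6*(-2 + 10)))⁴ = (8*(1 - 2 + 6*8))⁴ = (8*(1 - 2 + 48))⁴ = (8*47)⁴ = 376⁴ = 19987173376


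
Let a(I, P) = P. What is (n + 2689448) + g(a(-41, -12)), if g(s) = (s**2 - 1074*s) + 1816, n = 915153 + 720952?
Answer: 4340401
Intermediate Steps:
n = 1636105
g(s) = 1816 + s**2 - 1074*s
(n + 2689448) + g(a(-41, -12)) = (1636105 + 2689448) + (1816 + (-12)**2 - 1074*(-12)) = 4325553 + (1816 + 144 + 12888) = 4325553 + 14848 = 4340401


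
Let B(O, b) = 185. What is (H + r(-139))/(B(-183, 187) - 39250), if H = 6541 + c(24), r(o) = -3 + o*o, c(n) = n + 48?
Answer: -25931/39065 ≈ -0.66379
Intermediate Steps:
c(n) = 48 + n
r(o) = -3 + o²
H = 6613 (H = 6541 + (48 + 24) = 6541 + 72 = 6613)
(H + r(-139))/(B(-183, 187) - 39250) = (6613 + (-3 + (-139)²))/(185 - 39250) = (6613 + (-3 + 19321))/(-39065) = (6613 + 19318)*(-1/39065) = 25931*(-1/39065) = -25931/39065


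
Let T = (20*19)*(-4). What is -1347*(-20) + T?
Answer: 25420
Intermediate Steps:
T = -1520 (T = 380*(-4) = -1520)
-1347*(-20) + T = -1347*(-20) - 1520 = 26940 - 1520 = 25420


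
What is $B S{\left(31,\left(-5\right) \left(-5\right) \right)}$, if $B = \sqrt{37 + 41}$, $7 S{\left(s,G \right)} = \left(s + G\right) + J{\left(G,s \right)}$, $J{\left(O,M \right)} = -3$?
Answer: $\frac{53 \sqrt{78}}{7} \approx 66.869$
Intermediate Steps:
$S{\left(s,G \right)} = - \frac{3}{7} + \frac{G}{7} + \frac{s}{7}$ ($S{\left(s,G \right)} = \frac{\left(s + G\right) - 3}{7} = \frac{\left(G + s\right) - 3}{7} = \frac{-3 + G + s}{7} = - \frac{3}{7} + \frac{G}{7} + \frac{s}{7}$)
$B = \sqrt{78} \approx 8.8318$
$B S{\left(31,\left(-5\right) \left(-5\right) \right)} = \sqrt{78} \left(- \frac{3}{7} + \frac{\left(-5\right) \left(-5\right)}{7} + \frac{1}{7} \cdot 31\right) = \sqrt{78} \left(- \frac{3}{7} + \frac{1}{7} \cdot 25 + \frac{31}{7}\right) = \sqrt{78} \left(- \frac{3}{7} + \frac{25}{7} + \frac{31}{7}\right) = \sqrt{78} \cdot \frac{53}{7} = \frac{53 \sqrt{78}}{7}$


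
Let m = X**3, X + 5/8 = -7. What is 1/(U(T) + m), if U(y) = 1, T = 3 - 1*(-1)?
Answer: -512/226469 ≈ -0.0022608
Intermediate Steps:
X = -61/8 (X = -5/8 - 7 = -61/8 ≈ -7.6250)
m = -226981/512 (m = (-61/8)**3 = -226981/512 ≈ -443.32)
T = 4 (T = 3 + 1 = 4)
1/(U(T) + m) = 1/(1 - 226981/512) = 1/(-226469/512) = -512/226469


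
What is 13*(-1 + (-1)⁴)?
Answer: 0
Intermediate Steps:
13*(-1 + (-1)⁴) = 13*(-1 + 1) = 13*0 = 0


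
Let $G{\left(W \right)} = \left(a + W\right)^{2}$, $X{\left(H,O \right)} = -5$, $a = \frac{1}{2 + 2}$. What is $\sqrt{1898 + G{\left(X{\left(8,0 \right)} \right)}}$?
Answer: $\frac{\sqrt{30729}}{4} \approx 43.824$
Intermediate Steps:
$a = \frac{1}{4} \approx 0.25$
$G{\left(W \right)} = \left(\frac{1}{4} + W\right)^{2}$
$\sqrt{1898 + G{\left(X{\left(8,0 \right)} \right)}} = \sqrt{1898 + \frac{\left(1 + 4 \left(-5\right)\right)^{2}}{16}} = \sqrt{1898 + \frac{\left(1 - 20\right)^{2}}{16}} = \sqrt{1898 + \frac{\left(-19\right)^{2}}{16}} = \sqrt{1898 + \frac{1}{16} \cdot 361} = \sqrt{1898 + \frac{361}{16}} = \sqrt{\frac{30729}{16}} = \frac{\sqrt{30729}}{4}$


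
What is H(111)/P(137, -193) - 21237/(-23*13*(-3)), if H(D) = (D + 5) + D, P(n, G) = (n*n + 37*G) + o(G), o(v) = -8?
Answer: -82190107/3474380 ≈ -23.656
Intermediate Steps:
P(n, G) = -8 + n² + 37*G (P(n, G) = (n*n + 37*G) - 8 = (n² + 37*G) - 8 = -8 + n² + 37*G)
H(D) = 5 + 2*D (H(D) = (5 + D) + D = 5 + 2*D)
H(111)/P(137, -193) - 21237/(-23*13*(-3)) = (5 + 2*111)/(-8 + 137² + 37*(-193)) - 21237/(-23*13*(-3)) = (5 + 222)/(-8 + 18769 - 7141) - 21237/((-299*(-3))) = 227/11620 - 21237/897 = 227*(1/11620) - 21237*1/897 = 227/11620 - 7079/299 = -82190107/3474380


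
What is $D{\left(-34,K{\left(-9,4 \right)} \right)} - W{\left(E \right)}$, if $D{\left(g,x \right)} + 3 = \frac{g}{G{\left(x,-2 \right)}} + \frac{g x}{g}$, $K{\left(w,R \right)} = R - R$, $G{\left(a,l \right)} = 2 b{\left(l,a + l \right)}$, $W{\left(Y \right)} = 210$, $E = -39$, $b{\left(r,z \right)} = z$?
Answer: $- \frac{409}{2} \approx -204.5$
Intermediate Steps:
$G{\left(a,l \right)} = 2 a + 2 l$ ($G{\left(a,l \right)} = 2 \left(a + l\right) = 2 a + 2 l$)
$K{\left(w,R \right)} = 0$
$D{\left(g,x \right)} = -3 + x + \frac{g}{-4 + 2 x}$ ($D{\left(g,x \right)} = -3 + \left(\frac{g}{2 x + 2 \left(-2\right)} + \frac{g x}{g}\right) = -3 + \left(\frac{g}{2 x - 4} + x\right) = -3 + \left(\frac{g}{-4 + 2 x} + x\right) = -3 + \left(x + \frac{g}{-4 + 2 x}\right) = -3 + x + \frac{g}{-4 + 2 x}$)
$D{\left(-34,K{\left(-9,4 \right)} \right)} - W{\left(E \right)} = \frac{\frac{1}{2} \left(-34\right) + \left(-3 + 0\right) \left(-2 + 0\right)}{-2 + 0} - 210 = \frac{-17 - -6}{-2} - 210 = - \frac{-17 + 6}{2} - 210 = \left(- \frac{1}{2}\right) \left(-11\right) - 210 = \frac{11}{2} - 210 = - \frac{409}{2}$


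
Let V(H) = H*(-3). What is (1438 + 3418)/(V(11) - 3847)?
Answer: -607/485 ≈ -1.2515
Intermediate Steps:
V(H) = -3*H
(1438 + 3418)/(V(11) - 3847) = (1438 + 3418)/(-3*11 - 3847) = 4856/(-33 - 3847) = 4856/(-3880) = 4856*(-1/3880) = -607/485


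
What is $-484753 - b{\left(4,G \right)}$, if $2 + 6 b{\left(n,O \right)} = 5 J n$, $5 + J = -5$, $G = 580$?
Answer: $- \frac{1454158}{3} \approx -4.8472 \cdot 10^{5}$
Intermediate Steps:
$J = -10$ ($J = -5 - 5 = -10$)
$b{\left(n,O \right)} = - \frac{1}{3} - \frac{25 n}{3}$ ($b{\left(n,O \right)} = - \frac{1}{3} + \frac{5 \left(-10\right) n}{6} = - \frac{1}{3} + \frac{\left(-50\right) n}{6} = - \frac{1}{3} - \frac{25 n}{3}$)
$-484753 - b{\left(4,G \right)} = -484753 - \left(- \frac{1}{3} - \frac{100}{3}\right) = -484753 - - \frac{101}{3} = -484753 + \frac{101}{3} = - \frac{1454158}{3}$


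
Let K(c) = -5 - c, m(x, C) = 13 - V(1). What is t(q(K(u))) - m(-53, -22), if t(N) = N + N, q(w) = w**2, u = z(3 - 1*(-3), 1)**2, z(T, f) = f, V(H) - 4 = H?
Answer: 64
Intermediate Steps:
V(H) = 4 + H
m(x, C) = 8 (m(x, C) = 13 - (4 + 1) = 13 - 1*5 = 13 - 5 = 8)
u = 1 (u = 1**2 = 1)
t(N) = 2*N
t(q(K(u))) - m(-53, -22) = 2*(-5 - 1*1)**2 - 1*8 = 2*(-5 - 1)**2 - 8 = 2*(-6)**2 - 8 = 2*36 - 8 = 72 - 8 = 64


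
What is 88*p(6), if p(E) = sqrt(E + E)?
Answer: 176*sqrt(3) ≈ 304.84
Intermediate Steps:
p(E) = sqrt(2)*sqrt(E) (p(E) = sqrt(2*E) = sqrt(2)*sqrt(E))
88*p(6) = 88*(sqrt(2)*sqrt(6)) = 88*(2*sqrt(3)) = 176*sqrt(3)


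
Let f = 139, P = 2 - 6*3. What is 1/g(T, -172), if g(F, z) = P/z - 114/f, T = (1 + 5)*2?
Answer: -5977/4346 ≈ -1.3753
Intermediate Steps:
T = 12 (T = 6*2 = 12)
P = -16 (P = 2 - 18 = -16)
g(F, z) = -114/139 - 16/z (g(F, z) = -16/z - 114/139 = -114/139 - 16/z)
1/g(T, -172) = 1/(-114/139 - 16/(-172)) = 1/(-114/139 - 16*(-1/172)) = 1/(-114/139 + 4/43) = 1/(-4346/5977) = -5977/4346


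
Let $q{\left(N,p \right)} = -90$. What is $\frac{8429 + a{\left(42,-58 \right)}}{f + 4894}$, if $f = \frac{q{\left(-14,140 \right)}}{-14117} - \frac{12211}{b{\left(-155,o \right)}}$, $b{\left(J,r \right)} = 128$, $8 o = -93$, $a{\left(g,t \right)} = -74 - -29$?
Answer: $\frac{15149686784}{8670969377} \approx 1.7472$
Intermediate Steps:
$a{\left(g,t \right)} = -45$ ($a{\left(g,t \right)} = -74 + 29 = -45$)
$o = - \frac{93}{8}$ ($o = \frac{1}{8} \left(-93\right) = - \frac{93}{8} \approx -11.625$)
$f = - \frac{172371167}{1806976}$ ($f = - \frac{90}{-14117} - \frac{12211}{128} = \left(-90\right) \left(- \frac{1}{14117}\right) - \frac{12211}{128} = \frac{90}{14117} - \frac{12211}{128} = - \frac{172371167}{1806976} \approx -95.392$)
$\frac{8429 + a{\left(42,-58 \right)}}{f + 4894} = \frac{8429 - 45}{- \frac{172371167}{1806976} + 4894} = \frac{8384}{\frac{8670969377}{1806976}} = 8384 \cdot \frac{1806976}{8670969377} = \frac{15149686784}{8670969377}$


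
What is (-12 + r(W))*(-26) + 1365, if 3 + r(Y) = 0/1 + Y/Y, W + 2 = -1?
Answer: 1729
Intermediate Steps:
W = -3 (W = -2 - 1 = -3)
r(Y) = -2 (r(Y) = -3 + (0/1 + Y/Y) = -3 + (0*1 + 1) = -3 + (0 + 1) = -3 + 1 = -2)
(-12 + r(W))*(-26) + 1365 = (-12 - 2)*(-26) + 1365 = -14*(-26) + 1365 = 364 + 1365 = 1729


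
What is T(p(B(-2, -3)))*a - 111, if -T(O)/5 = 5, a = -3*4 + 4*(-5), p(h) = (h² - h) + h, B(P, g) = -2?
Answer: 689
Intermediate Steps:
p(h) = h²
a = -32 (a = -12 - 20 = -32)
T(O) = -25 (T(O) = -5*5 = -25)
T(p(B(-2, -3)))*a - 111 = -25*(-32) - 111 = 800 - 111 = 689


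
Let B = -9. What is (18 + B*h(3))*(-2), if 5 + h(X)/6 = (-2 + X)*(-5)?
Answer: -1116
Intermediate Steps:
h(X) = 30 - 30*X (h(X) = -30 + 6*((-2 + X)*(-5)) = -30 + 6*(10 - 5*X) = -30 + (60 - 30*X) = 30 - 30*X)
(18 + B*h(3))*(-2) = (18 - 9*(30 - 30*3))*(-2) = (18 - 9*(30 - 90))*(-2) = (18 - 9*(-60))*(-2) = (18 + 540)*(-2) = 558*(-2) = -1116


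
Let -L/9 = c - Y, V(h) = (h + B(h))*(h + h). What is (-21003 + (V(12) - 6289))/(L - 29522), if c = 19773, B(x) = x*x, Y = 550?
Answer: 23548/202529 ≈ 0.11627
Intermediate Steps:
B(x) = x**2
V(h) = 2*h*(h + h**2) (V(h) = (h + h**2)*(h + h) = (h + h**2)*(2*h) = 2*h*(h + h**2))
L = -173007 (L = -9*(19773 - 1*550) = -9*(19773 - 550) = -9*19223 = -173007)
(-21003 + (V(12) - 6289))/(L - 29522) = (-21003 + (2*12**2*(1 + 12) - 6289))/(-173007 - 29522) = (-21003 + (2*144*13 - 6289))/(-202529) = (-21003 + (3744 - 6289))*(-1/202529) = (-21003 - 2545)*(-1/202529) = -23548*(-1/202529) = 23548/202529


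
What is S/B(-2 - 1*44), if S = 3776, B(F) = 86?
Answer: 1888/43 ≈ 43.907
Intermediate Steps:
S/B(-2 - 1*44) = 3776/86 = 3776*(1/86) = 1888/43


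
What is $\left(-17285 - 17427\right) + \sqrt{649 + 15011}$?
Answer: $-34712 + 6 \sqrt{435} \approx -34587.0$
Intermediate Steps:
$\left(-17285 - 17427\right) + \sqrt{649 + 15011} = -34712 + \sqrt{15660} = -34712 + 6 \sqrt{435}$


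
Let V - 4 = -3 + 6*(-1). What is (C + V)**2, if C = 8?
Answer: 9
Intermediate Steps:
V = -5 (V = 4 + (-3 + 6*(-1)) = 4 + (-3 - 6) = 4 - 9 = -5)
(C + V)**2 = (8 - 5)**2 = 3**2 = 9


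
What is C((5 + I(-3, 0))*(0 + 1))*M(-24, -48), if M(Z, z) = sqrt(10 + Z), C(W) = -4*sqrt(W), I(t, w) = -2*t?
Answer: -4*I*sqrt(154) ≈ -49.639*I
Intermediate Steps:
C((5 + I(-3, 0))*(0 + 1))*M(-24, -48) = (-4*sqrt(0 + 1)*sqrt(5 - 2*(-3)))*sqrt(10 - 24) = (-4*sqrt(5 + 6))*sqrt(-14) = (-4*sqrt(11))*(I*sqrt(14)) = -4*I*sqrt(154)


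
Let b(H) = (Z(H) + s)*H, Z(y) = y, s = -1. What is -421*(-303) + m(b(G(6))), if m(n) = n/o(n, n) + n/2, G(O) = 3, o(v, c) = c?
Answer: 127567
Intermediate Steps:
b(H) = H*(-1 + H) (b(H) = (H - 1)*H = (-1 + H)*H = H*(-1 + H))
m(n) = 1 + n/2 (m(n) = n/n + n/2 = 1 + n*(1/2) = 1 + n/2)
-421*(-303) + m(b(G(6))) = -421*(-303) + (1 + (3*(-1 + 3))/2) = 127563 + (1 + (3*2)/2) = 127563 + (1 + (1/2)*6) = 127563 + (1 + 3) = 127563 + 4 = 127567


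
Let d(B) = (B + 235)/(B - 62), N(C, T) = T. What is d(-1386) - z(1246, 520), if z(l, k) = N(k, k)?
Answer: -751809/1448 ≈ -519.21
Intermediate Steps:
z(l, k) = k
d(B) = (235 + B)/(-62 + B)
d(-1386) - z(1246, 520) = (235 - 1386)/(-62 - 1386) - 1*520 = -1151/(-1448) - 520 = -1/1448*(-1151) - 520 = 1151/1448 - 520 = -751809/1448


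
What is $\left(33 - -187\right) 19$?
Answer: $4180$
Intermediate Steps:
$\left(33 - -187\right) 19 = \left(33 + 187\right) 19 = 220 \cdot 19 = 4180$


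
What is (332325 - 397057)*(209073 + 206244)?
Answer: -26884300044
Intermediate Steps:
(332325 - 397057)*(209073 + 206244) = -64732*415317 = -26884300044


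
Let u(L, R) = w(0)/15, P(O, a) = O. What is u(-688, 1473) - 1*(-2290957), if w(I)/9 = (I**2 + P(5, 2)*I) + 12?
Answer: 11454821/5 ≈ 2.2910e+6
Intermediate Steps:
w(I) = 108 + 9*I**2 + 45*I (w(I) = 9*((I**2 + 5*I) + 12) = 9*(12 + I**2 + 5*I) = 108 + 9*I**2 + 45*I)
u(L, R) = 36/5 (u(L, R) = (108 + 9*0**2 + 45*0)/15 = (108 + 9*0 + 0)/15 = (108 + 0 + 0)/15 = (1/15)*108 = 36/5)
u(-688, 1473) - 1*(-2290957) = 36/5 - 1*(-2290957) = 36/5 + 2290957 = 11454821/5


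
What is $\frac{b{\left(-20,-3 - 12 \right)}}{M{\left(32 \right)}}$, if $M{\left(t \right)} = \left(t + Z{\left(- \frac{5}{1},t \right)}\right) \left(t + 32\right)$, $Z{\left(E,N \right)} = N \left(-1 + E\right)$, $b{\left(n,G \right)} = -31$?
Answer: $\frac{31}{10240} \approx 0.0030273$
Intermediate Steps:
$M{\left(t \right)} = - 5 t \left(32 + t\right)$ ($M{\left(t \right)} = \left(t + t \left(-1 - \frac{5}{1}\right)\right) \left(t + 32\right) = \left(t + t \left(-1 - 5\right)\right) \left(32 + t\right) = \left(t + t \left(-6\right)\right) \left(32 + t\right) = \left(t - 6 t\right) \left(32 + t\right) = - 5 t \left(32 + t\right)$)
$\frac{b{\left(-20,-3 - 12 \right)}}{M{\left(32 \right)}} = - \frac{31}{5 \cdot 32 \left(-32 - 32\right)} = - \frac{31}{5 \cdot 32 \left(-64\right)} = - \frac{31}{-10240} = \left(-31\right) \left(- \frac{1}{10240}\right) = \frac{31}{10240}$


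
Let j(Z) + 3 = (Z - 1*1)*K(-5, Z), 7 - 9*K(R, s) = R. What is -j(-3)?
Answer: 25/3 ≈ 8.3333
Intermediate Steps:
K(R, s) = 7/9 - R/9
j(Z) = -13/3 + 4*Z/3 (j(Z) = -3 + (Z - 1*1)*(7/9 - 1/9*(-5)) = -3 + (Z - 1)*(7/9 + 5/9) = -3 + (-1 + Z)*(4/3) = -3 + (-4/3 + 4*Z/3) = -13/3 + 4*Z/3)
-j(-3) = -(-13/3 + (4/3)*(-3)) = -(-13/3 - 4) = -1*(-25/3) = 25/3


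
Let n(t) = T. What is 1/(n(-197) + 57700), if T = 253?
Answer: 1/57953 ≈ 1.7255e-5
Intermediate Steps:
n(t) = 253
1/(n(-197) + 57700) = 1/(253 + 57700) = 1/57953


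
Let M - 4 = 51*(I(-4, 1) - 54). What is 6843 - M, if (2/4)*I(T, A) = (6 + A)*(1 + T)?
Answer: 11735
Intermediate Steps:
I(T, A) = 2*(1 + T)*(6 + A) (I(T, A) = 2*((6 + A)*(1 + T)) = 2*((1 + T)*(6 + A)) = 2*(1 + T)*(6 + A))
M = -4892 (M = 4 + 51*((12 + 2*1 + 12*(-4) + 2*1*(-4)) - 54) = 4 + 51*((12 + 2 - 48 - 8) - 54) = 4 + 51*(-42 - 54) = 4 + 51*(-96) = 4 - 4896 = -4892)
6843 - M = 6843 - 1*(-4892) = 6843 + 4892 = 11735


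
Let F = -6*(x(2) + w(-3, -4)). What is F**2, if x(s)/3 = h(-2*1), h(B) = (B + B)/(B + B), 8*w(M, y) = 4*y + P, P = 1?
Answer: 729/16 ≈ 45.563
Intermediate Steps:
w(M, y) = 1/8 + y/2 (w(M, y) = (4*y + 1)/8 = (1 + 4*y)/8 = 1/8 + y/2)
h(B) = 1 (h(B) = (2*B)/((2*B)) = (2*B)*(1/(2*B)) = 1)
x(s) = 3 (x(s) = 3*1 = 3)
F = -27/4 (F = -6*(3 + (1/8 + (1/2)*(-4))) = -6*(3 + (1/8 - 2)) = -6*(3 - 15/8) = -6*9/8 = -27/4 ≈ -6.7500)
F**2 = (-27/4)**2 = 729/16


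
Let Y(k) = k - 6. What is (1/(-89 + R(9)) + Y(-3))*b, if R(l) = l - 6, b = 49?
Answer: -37975/86 ≈ -441.57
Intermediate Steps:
Y(k) = -6 + k
R(l) = -6 + l
(1/(-89 + R(9)) + Y(-3))*b = (1/(-89 + (-6 + 9)) + (-6 - 3))*49 = (1/(-89 + 3) - 9)*49 = (1/(-86) - 9)*49 = (-1/86 - 9)*49 = -775/86*49 = -37975/86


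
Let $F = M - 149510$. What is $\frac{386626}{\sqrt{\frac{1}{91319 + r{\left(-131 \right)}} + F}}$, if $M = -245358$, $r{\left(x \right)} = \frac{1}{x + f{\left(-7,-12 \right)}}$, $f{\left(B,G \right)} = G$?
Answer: $- \frac{773252 i \sqrt{16833958462373864430}}{5156429582545} \approx - 615.27 i$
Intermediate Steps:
$r{\left(x \right)} = \frac{1}{-12 + x}$ ($r{\left(x \right)} = \frac{1}{x - 12} = \frac{1}{-12 + x}$)
$F = -394868$ ($F = -245358 - 149510 = -394868$)
$\frac{386626}{\sqrt{\frac{1}{91319 + r{\left(-131 \right)}} + F}} = \frac{386626}{\sqrt{\frac{1}{91319 + \frac{1}{-12 - 131}} - 394868}} = \frac{386626}{\sqrt{\frac{1}{91319 + \frac{1}{-143}} - 394868}} = \frac{386626}{\sqrt{\frac{1}{91319 - \frac{1}{143}} - 394868}} = \frac{386626}{\sqrt{\frac{1}{\frac{13058616}{143}} - 394868}} = \frac{386626}{\sqrt{\frac{143}{13058616} - 394868}} = \frac{386626}{\sqrt{- \frac{5156429582545}{13058616}}} = \frac{386626}{\frac{1}{6529308} i \sqrt{16833958462373864430}} = 386626 \left(- \frac{2 i \sqrt{16833958462373864430}}{5156429582545}\right) = - \frac{773252 i \sqrt{16833958462373864430}}{5156429582545}$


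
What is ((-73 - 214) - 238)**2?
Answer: 275625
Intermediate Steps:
((-73 - 214) - 238)**2 = (-287 - 238)**2 = (-525)**2 = 275625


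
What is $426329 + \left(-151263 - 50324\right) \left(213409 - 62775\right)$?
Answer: $-30365429829$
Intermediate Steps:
$426329 + \left(-151263 - 50324\right) \left(213409 - 62775\right) = 426329 - 30365856158 = -30365429829$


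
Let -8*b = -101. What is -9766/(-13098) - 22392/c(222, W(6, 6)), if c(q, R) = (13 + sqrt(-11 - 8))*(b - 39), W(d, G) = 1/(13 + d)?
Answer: 3861200119/64946433 - 44784*I*sqrt(19)/9917 ≈ 59.452 - 19.684*I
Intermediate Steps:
b = 101/8 (b = -1/8*(-101) = 101/8 ≈ 12.625)
c(q, R) = -2743/8 - 211*I*sqrt(19)/8 (c(q, R) = (13 + sqrt(-11 - 8))*(101/8 - 39) = (13 + sqrt(-19))*(-211/8) = (13 + I*sqrt(19))*(-211/8) = -2743/8 - 211*I*sqrt(19)/8)
-9766/(-13098) - 22392/c(222, W(6, 6)) = -9766/(-13098) - 22392/(-2743/8 - 211*I*sqrt(19)/8) = -9766*(-1/13098) - 22392/(-2743/8 - 211*I*sqrt(19)/8) = 4883/6549 - 22392/(-2743/8 - 211*I*sqrt(19)/8)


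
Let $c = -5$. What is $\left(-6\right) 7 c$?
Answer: $210$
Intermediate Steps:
$\left(-6\right) 7 c = \left(-6\right) 7 \left(-5\right) = \left(-42\right) \left(-5\right) = 210$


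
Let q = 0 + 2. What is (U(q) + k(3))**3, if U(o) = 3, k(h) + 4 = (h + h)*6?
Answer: 42875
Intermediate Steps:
k(h) = -4 + 12*h (k(h) = -4 + (h + h)*6 = -4 + (2*h)*6 = -4 + 12*h)
q = 2
(U(q) + k(3))**3 = (3 + (-4 + 12*3))**3 = (3 + (-4 + 36))**3 = (3 + 32)**3 = 35**3 = 42875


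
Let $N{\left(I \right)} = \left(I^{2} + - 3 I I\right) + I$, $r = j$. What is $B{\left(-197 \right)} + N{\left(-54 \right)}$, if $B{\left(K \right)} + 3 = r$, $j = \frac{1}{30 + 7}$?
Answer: $- \frac{217892}{37} \approx -5889.0$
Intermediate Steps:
$j = \frac{1}{37} \approx 0.027027$
$r = \frac{1}{37} \approx 0.027027$
$B{\left(K \right)} = - \frac{110}{37}$ ($B{\left(K \right)} = -3 + \frac{1}{37} = - \frac{110}{37}$)
$N{\left(I \right)} = I - 2 I^{2}$ ($N{\left(I \right)} = \left(I^{2} - 3 I^{2}\right) + I = - 2 I^{2} + I = I - 2 I^{2}$)
$B{\left(-197 \right)} + N{\left(-54 \right)} = - \frac{110}{37} - 54 \left(1 - -108\right) = - \frac{110}{37} - 54 \left(1 + 108\right) = - \frac{110}{37} - 5886 = - \frac{217892}{37}$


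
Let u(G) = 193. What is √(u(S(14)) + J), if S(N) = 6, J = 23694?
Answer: √23887 ≈ 154.55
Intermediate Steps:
√(u(S(14)) + J) = √(193 + 23694) = √23887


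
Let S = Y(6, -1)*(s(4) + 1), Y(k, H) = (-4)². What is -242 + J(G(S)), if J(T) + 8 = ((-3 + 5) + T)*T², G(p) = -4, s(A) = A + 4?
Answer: -282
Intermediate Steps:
Y(k, H) = 16
s(A) = 4 + A
S = 144 (S = 16*((4 + 4) + 1) = 16*(8 + 1) = 16*9 = 144)
J(T) = -8 + T²*(2 + T) (J(T) = -8 + ((-3 + 5) + T)*T² = -8 + (2 + T)*T² = -8 + T²*(2 + T))
-242 + J(G(S)) = -242 + (-8 + (-4)³ + 2*(-4)²) = -242 + (-8 - 64 + 2*16) = -242 + (-8 - 64 + 32) = -242 - 40 = -282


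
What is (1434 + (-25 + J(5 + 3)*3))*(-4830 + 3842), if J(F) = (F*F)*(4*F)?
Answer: -7462364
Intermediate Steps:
J(F) = 4*F**3 (J(F) = F**2*(4*F) = 4*F**3)
(1434 + (-25 + J(5 + 3)*3))*(-4830 + 3842) = (1434 + (-25 + (4*(5 + 3)**3)*3))*(-4830 + 3842) = (1434 + (-25 + (4*8**3)*3))*(-988) = (1434 + (-25 + (4*512)*3))*(-988) = (1434 + (-25 + 2048*3))*(-988) = (1434 + (-25 + 6144))*(-988) = (1434 + 6119)*(-988) = 7553*(-988) = -7462364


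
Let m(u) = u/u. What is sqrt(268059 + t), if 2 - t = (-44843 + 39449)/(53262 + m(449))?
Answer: sqrt(15519901681019)/7609 ≈ 517.75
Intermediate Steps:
m(u) = 1
t = 111920/53263 (t = 2 - (-44843 + 39449)/(53262 + 1) = 2 - (-5394)/53263 = 2 - 1*(-5394/53263) = 2 + 5394/53263 = 111920/53263 ≈ 2.1013)
sqrt(268059 + t) = sqrt(268059 + 111920/53263) = sqrt(14277738437/53263) = sqrt(15519901681019)/7609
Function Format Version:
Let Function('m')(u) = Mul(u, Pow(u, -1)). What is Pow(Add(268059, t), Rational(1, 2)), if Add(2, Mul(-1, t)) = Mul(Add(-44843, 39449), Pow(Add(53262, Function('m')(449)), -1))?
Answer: Mul(Rational(1, 7609), Pow(15519901681019, Rational(1, 2))) ≈ 517.75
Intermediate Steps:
Function('m')(u) = 1
t = Rational(111920, 53263) (t = Add(2, Mul(-1, Mul(Add(-44843, 39449), Pow(Add(53262, 1), -1)))) = Add(2, Mul(-1, Mul(-5394, Pow(53263, -1)))) = Add(2, Mul(-1, Mul(-5394, Rational(1, 53263)))) = Add(2, Mul(-1, Rational(-5394, 53263))) = Add(2, Rational(5394, 53263)) = Rational(111920, 53263) ≈ 2.1013)
Pow(Add(268059, t), Rational(1, 2)) = Pow(Add(268059, Rational(111920, 53263)), Rational(1, 2)) = Pow(Rational(14277738437, 53263), Rational(1, 2)) = Mul(Rational(1, 7609), Pow(15519901681019, Rational(1, 2)))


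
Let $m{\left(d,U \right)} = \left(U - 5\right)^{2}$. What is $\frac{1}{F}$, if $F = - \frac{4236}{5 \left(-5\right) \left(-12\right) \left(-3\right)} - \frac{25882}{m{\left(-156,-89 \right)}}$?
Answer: $\frac{331350}{588979} \approx 0.56258$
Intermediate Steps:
$m{\left(d,U \right)} = \left(-5 + U\right)^{2}$
$F = \frac{588979}{331350}$ ($F = - \frac{4236}{5 \left(-5\right) \left(-12\right) \left(-3\right)} - \frac{25882}{\left(-5 - 89\right)^{2}} = - \frac{4236}{\left(-25\right) \left(-12\right) \left(-3\right)} - \frac{25882}{\left(-94\right)^{2}} = - \frac{4236}{300 \left(-3\right)} - \frac{25882}{8836} = - \frac{4236}{-900} - \frac{12941}{4418} = \left(-4236\right) \left(- \frac{1}{900}\right) - \frac{12941}{4418} = \frac{353}{75} - \frac{12941}{4418} = \frac{588979}{331350} \approx 1.7775$)
$\frac{1}{F} = \frac{1}{\frac{588979}{331350}} = \frac{331350}{588979}$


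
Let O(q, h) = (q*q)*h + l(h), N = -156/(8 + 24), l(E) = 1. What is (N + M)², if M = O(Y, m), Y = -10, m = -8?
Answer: 41357761/64 ≈ 6.4622e+5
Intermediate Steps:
N = -39/8 (N = -156/32 = -156*1/32 = -39/8 ≈ -4.8750)
O(q, h) = 1 + h*q² (O(q, h) = (q*q)*h + 1 = q²*h + 1 = h*q² + 1 = 1 + h*q²)
M = -799 (M = 1 - 8*(-10)² = 1 - 8*100 = 1 - 800 = -799)
(N + M)² = (-39/8 - 799)² = (-6431/8)² = 41357761/64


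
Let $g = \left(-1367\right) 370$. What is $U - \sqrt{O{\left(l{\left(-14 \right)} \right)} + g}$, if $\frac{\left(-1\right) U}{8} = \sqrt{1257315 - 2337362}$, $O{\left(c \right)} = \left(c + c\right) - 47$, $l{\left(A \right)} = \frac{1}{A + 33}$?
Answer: $\frac{i \left(- \sqrt{182607119} - 152 \sqrt{1080047}\right)}{19} \approx - 9025.3 i$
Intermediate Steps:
$l{\left(A \right)} = \frac{1}{33 + A}$
$O{\left(c \right)} = -47 + 2 c$ ($O{\left(c \right)} = 2 c - 47 = -47 + 2 c$)
$U = - 8 i \sqrt{1080047}$ ($U = - 8 \sqrt{1257315 - 2337362} = - 8 \sqrt{-1080047} = - 8 i \sqrt{1080047} \approx - 8314.0 i$)
$g = -505790$
$U - \sqrt{O{\left(l{\left(-14 \right)} \right)} + g} = - 8 i \sqrt{1080047} - \sqrt{\left(-47 + \frac{2}{33 - 14}\right) - 505790} = - 8 i \sqrt{1080047} - \sqrt{\left(-47 + \frac{2}{19}\right) - 505790} = - 8 i \sqrt{1080047} - \sqrt{- \frac{891}{19} - 505790} = - 8 i \sqrt{1080047} - \sqrt{- \frac{9610901}{19}} = - 8 i \sqrt{1080047} - \frac{i \sqrt{182607119}}{19}$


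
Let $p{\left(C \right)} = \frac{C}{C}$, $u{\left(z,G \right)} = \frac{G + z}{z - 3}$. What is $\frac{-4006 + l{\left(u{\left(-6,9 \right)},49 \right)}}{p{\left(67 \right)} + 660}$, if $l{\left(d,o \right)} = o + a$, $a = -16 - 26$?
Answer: $- \frac{3999}{661} \approx -6.0499$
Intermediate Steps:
$a = -42$ ($a = -16 - 26 = -42$)
$u{\left(z,G \right)} = \frac{G + z}{-3 + z}$
$l{\left(d,o \right)} = -42 + o$ ($l{\left(d,o \right)} = o - 42 = -42 + o$)
$p{\left(C \right)} = 1$
$\frac{-4006 + l{\left(u{\left(-6,9 \right)},49 \right)}}{p{\left(67 \right)} + 660} = \frac{-4006 + \left(-42 + 49\right)}{1 + 660} = \frac{-4006 + 7}{661} = \left(-3999\right) \frac{1}{661} = - \frac{3999}{661}$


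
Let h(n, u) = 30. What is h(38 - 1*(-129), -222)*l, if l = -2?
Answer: -60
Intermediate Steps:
h(38 - 1*(-129), -222)*l = 30*(-2) = -60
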